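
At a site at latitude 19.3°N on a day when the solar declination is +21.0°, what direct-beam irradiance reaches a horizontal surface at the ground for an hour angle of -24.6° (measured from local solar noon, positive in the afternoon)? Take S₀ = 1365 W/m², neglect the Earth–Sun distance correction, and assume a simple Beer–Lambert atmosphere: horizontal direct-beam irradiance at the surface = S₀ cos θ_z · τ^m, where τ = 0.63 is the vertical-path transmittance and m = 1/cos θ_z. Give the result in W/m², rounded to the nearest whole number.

cos θ_z = sin(19.3°) sin(21.0°) + cos(19.3°) cos(21.0°) cos(-24.60°) = 0.1184 + 0.8011 = 0.9195.
Air mass m = 1/cos θ_z = 1/0.9195 = 1.088; τ^m = 0.63^1.088 = 0.6049.
Surface direct beam = 1365 × 0.9195 × 0.6049 = 759.22 W/m².

759 W/m²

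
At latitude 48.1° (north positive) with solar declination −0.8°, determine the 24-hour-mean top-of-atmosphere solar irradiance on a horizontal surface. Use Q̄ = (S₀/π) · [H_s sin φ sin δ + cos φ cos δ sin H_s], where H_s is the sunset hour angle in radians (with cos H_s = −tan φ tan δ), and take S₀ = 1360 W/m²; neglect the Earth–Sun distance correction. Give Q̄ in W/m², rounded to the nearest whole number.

The sunset hour angle satisfies cos H_s = −tan φ tan δ = 0.0156, giving H_s = 89.11°. In radians, H_s = 1.5553.
H_s sin φ sin δ = 1.5553 × 0.7443 × -0.0140 = -0.0162.
cos φ cos δ sin H_s = 0.6678 × 0.9999 × 0.9999 = 0.6677.
Q̄ = (1360/π) × (-0.0162 + 0.6677) = 432.90 × 0.6515 = 282.03 W/m².

282 W/m²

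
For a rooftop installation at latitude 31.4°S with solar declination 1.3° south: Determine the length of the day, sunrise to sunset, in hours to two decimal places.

cos H_s = −tan(-31.4°) · tan(-1.3°) = -0.0139, so H_s = arccos(-0.0139) = 90.80°.
Day length = 2 H_s / 15° h⁻¹ = 181.60° / 15 = 12.107 h.

12.11 hours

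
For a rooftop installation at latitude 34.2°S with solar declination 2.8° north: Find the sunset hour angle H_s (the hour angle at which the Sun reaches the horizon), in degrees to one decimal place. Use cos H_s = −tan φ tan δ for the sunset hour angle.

cos H_s = −tan(-34.2°) · tan(2.8°) = 0.0332, so H_s = arccos(0.0332) = 88.10°.

88.1°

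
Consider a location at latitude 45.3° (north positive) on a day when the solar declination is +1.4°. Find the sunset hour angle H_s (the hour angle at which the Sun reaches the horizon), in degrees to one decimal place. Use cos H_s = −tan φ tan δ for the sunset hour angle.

91.4°

cos H_s = −tan(45.3°) · tan(1.4°) = -0.0247, so H_s = arccos(-0.0247) = 91.42°.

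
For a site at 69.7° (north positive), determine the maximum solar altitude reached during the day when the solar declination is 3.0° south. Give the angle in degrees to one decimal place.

17.3°

At local solar noon the hour angle is zero, so the elevation is 90° − |φ − δ| = 90° − |69.7° − (-3.0°)| = 90° − 72.7° = 17.3°.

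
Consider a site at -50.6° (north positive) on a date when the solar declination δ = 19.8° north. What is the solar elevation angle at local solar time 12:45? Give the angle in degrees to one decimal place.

Hour angle H = 15° × (12.75 − 12) = 11.25°.
cos θ_z = sin(-50.6°) sin(19.8°) + cos(-50.6°) cos(19.8°) cos(11.25°) = -0.2618 + 0.5857 = 0.3239.
θ_z = arccos(0.3239) = 71.10°, so the elevation is 90° − 71.10° = 18.90°.

18.9°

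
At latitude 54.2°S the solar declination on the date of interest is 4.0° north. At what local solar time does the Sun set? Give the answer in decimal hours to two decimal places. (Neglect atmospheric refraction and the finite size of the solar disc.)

17.63 h

cos H_s = −tan(-54.2°) · tan(4.0°) = 0.0970, so H_s = arccos(0.0970) = 84.43°.
Sunset is at 12 + H_s/15 = 12 + 5.629 = 17.629 h local solar time.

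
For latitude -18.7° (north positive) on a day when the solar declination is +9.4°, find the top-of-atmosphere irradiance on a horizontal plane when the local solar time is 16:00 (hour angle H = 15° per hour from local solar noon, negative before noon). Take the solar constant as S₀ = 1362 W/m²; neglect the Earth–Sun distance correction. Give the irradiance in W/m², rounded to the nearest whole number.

Hour angle H = 15° × (16 − 12) = 60.00°.
With φ = -18.7°, δ = 9.4°, H = 60.00°: sin φ sin δ = -0.0524, cos φ cos δ cos H = 0.4672, so cos θ_z = 0.4148.
Top-of-atmosphere irradiance = S₀ cos θ_z = 1362 × 0.4148 = 564.96 W/m².

565 W/m²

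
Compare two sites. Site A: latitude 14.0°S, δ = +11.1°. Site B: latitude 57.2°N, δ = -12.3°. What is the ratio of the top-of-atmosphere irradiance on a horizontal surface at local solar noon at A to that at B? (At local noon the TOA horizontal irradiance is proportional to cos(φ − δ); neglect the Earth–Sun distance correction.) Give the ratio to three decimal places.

2.586

A: cos θ_z = cos(-14.0° − (11.1°)) = 0.9056.
B: cos θ_z = cos(57.2° − (-12.3°)) = 0.3502.
Ratio A/B = 0.9056 / 0.3502 = 2.5860.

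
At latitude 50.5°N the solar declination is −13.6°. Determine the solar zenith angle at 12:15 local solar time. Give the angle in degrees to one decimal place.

Hour angle H = 15° × (12.25 − 12) = 3.75°.
With φ = 50.5°, δ = -13.6°, H = 3.75°: sin φ sin δ = -0.1814, cos φ cos δ cos H = 0.6169, so cos θ_z = 0.4355.
θ_z = arccos(0.4355) = 64.18°.

64.2°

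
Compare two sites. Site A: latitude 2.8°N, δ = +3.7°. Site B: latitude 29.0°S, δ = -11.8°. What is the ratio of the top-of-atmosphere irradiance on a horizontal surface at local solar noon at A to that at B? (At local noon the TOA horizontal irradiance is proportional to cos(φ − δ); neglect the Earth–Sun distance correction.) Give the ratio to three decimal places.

1.047

A: cos θ_z = cos(2.8° − (3.7°)) = 0.9999.
B: cos θ_z = cos(-29.0° − (-11.8°)) = 0.9553.
Ratio A/B = 0.9999 / 0.9553 = 1.0467.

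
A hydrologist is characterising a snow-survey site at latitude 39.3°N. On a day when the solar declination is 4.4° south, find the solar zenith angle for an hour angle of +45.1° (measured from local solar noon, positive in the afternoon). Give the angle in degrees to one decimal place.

With φ = 39.3°, δ = -4.4°, H = 45.10°: sin φ sin δ = -0.0486, cos φ cos δ cos H = 0.5446, so cos θ_z = 0.4960.
θ_z = arccos(0.4960) = 60.26°.

60.3°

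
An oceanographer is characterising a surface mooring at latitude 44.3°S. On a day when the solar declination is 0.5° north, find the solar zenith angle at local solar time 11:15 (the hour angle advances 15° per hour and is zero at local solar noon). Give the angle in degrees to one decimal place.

Hour angle H = 15° × (11.25 − 12) = -11.25°.
cos θ_z = sin(-44.3°) sin(0.5°) + cos(-44.3°) cos(0.5°) cos(-11.25°) = -0.0061 + 0.7019 = 0.6958.
θ_z = arccos(0.6958) = 45.91°.

45.9°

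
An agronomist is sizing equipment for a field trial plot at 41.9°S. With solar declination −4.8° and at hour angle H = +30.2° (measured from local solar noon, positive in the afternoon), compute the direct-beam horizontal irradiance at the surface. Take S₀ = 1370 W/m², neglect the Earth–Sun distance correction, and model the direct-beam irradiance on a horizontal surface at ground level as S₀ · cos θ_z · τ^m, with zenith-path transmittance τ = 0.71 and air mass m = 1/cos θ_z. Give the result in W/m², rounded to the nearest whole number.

cos θ_z = sin(-41.9°) sin(-4.8°) + cos(-41.9°) cos(-4.8°) cos(30.20°) = 0.0559 + 0.6410 = 0.6969.
Air mass m = 1/cos θ_z = 1/0.6969 = 1.435; τ^m = 0.71^1.435 = 0.6117.
Surface direct beam = 1370 × 0.6969 × 0.6117 = 584.02 W/m².

584 W/m²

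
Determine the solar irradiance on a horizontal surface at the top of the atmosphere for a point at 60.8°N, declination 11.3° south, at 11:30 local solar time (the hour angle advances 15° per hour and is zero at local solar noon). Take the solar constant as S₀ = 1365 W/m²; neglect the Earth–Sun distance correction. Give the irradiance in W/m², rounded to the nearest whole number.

Hour angle H = 15° × (11.5 − 12) = -7.50°.
cos θ_z = sin(60.8°) sin(-11.3°) + cos(60.8°) cos(-11.3°) cos(-7.50°) = -0.1710 + 0.4743 = 0.3033.
Top-of-atmosphere irradiance = S₀ cos θ_z = 1365 × 0.3033 = 414.00 W/m².

414 W/m²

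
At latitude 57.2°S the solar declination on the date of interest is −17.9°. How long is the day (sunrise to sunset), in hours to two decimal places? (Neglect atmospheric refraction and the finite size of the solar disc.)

cos H_s = −tan(-57.2°) · tan(-17.9°) = -0.5012, so H_s = arccos(-0.5012) = 120.08°.
Day length = 2 H_s / 15° h⁻¹ = 240.16° / 15 = 16.011 h.

16.01 hours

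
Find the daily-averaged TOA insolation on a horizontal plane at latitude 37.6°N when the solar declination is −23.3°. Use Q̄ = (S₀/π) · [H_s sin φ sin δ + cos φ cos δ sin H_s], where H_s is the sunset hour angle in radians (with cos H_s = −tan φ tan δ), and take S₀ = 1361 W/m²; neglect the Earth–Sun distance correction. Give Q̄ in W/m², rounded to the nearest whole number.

−tan φ tan δ = −(0.7701)(-0.4307) = 0.3317; H_s = arccos(0.3317) = 70.63°. In radians, H_s = 1.2327.
H_s sin φ sin δ = 1.2327 × 0.6101 × -0.3955 = -0.2974.
cos φ cos δ sin H_s = 0.7923 × 0.9184 × 0.9434 = 0.6865.
Q̄ = (1361/π) × (-0.2974 + 0.6865) = 433.22 × 0.3891 = 168.57 W/m².

169 W/m²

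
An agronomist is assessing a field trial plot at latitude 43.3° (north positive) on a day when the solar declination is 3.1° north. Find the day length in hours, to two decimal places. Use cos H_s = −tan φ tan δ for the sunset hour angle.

12.39 hours

−tan φ tan δ = −(0.9424)(0.0542) = -0.0511; H_s = arccos(-0.0511) = 92.93°.
Day length = 2 H_s / 15° h⁻¹ = 185.86° / 15 = 12.391 h.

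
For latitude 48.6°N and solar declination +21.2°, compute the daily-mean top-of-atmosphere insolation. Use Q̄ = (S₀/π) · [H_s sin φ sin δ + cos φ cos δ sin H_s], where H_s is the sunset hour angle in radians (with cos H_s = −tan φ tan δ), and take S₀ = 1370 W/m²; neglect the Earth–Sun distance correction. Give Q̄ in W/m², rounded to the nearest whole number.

−tan φ tan δ = −(1.1343)(0.3879) = -0.4400; H_s = arccos(-0.4400) = 116.10°. In radians, H_s = 2.0263.
H_s sin φ sin δ = 2.0263 × 0.7501 × 0.3616 = 0.5496.
cos φ cos δ sin H_s = 0.6613 × 0.9323 × 0.8980 = 0.5536.
Q̄ = (1370/π) × (0.5496 + 0.5536) = 436.08 × 1.1032 = 481.08 W/m².

481 W/m²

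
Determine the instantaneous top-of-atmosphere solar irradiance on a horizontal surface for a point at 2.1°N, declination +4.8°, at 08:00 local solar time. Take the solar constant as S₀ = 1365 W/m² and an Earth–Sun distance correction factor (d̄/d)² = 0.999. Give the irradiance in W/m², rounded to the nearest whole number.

Hour angle H = 15° × (8 − 12) = -60.00°.
cos θ_z = sin φ sin δ + cos φ cos δ cos H = (0.0366)(0.0837) + (0.9993)(0.9965)(0.5000) = 0.5010.
Top-of-atmosphere irradiance = S₀ (d̄/d)² cos θ_z = 1365 × 0.999 × 0.5010 = 683.18 W/m².

683 W/m²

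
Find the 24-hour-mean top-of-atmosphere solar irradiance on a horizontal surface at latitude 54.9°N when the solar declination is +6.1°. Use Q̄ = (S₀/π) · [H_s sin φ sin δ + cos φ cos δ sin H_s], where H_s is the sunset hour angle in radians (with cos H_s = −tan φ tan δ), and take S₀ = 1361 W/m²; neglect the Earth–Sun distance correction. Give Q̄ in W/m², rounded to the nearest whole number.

The sunset hour angle satisfies cos H_s = −tan φ tan δ = -0.1521, giving H_s = 98.75°. In radians, H_s = 1.7235.
H_s sin φ sin δ = 1.7235 × 0.8181 × 0.1063 = 0.1499.
cos φ cos δ sin H_s = 0.5750 × 0.9943 × 0.9884 = 0.5651.
Q̄ = (1361/π) × (0.1499 + 0.5651) = 433.22 × 0.7150 = 309.75 W/m².

310 W/m²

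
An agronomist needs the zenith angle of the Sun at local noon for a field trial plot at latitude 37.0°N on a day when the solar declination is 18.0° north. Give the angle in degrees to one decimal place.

19.0°

At local solar noon the hour angle is zero, so the zenith angle is |φ − δ| = |37.0° − (18.0°)| = 19.0°.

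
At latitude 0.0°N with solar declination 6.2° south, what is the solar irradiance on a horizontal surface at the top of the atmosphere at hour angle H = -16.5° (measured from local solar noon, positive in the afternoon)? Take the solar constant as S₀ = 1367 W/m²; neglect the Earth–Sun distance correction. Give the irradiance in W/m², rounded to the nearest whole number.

cos θ_z = sin φ sin δ + cos φ cos δ cos H = (0.0000)(-0.1080) + (1.0000)(0.9942)(0.9588) = 0.9532.
Top-of-atmosphere irradiance = S₀ cos θ_z = 1367 × 0.9532 = 1303.02 W/m².

1303 W/m²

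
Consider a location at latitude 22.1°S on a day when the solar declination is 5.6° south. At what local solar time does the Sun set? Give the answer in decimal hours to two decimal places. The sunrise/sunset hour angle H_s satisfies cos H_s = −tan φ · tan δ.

cos H_s = −tan(-22.1°) · tan(-5.6°) = -0.0398, so H_s = arccos(-0.0398) = 92.28°.
Sunset is at 12 + H_s/15 = 12 + 6.152 = 18.152 h local solar time.

18.15 h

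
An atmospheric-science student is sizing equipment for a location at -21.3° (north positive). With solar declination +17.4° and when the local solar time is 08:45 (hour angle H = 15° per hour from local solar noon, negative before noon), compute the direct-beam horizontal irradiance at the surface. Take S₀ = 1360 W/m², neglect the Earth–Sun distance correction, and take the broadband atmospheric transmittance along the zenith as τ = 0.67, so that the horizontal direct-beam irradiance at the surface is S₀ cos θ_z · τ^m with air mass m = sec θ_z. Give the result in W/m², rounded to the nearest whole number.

281 W/m²

Hour angle H = 15° × (8.75 − 12) = -48.75°.
cos θ_z = sin φ sin δ + cos φ cos δ cos H = (-0.3633)(0.2990) + (0.9317)(0.9542)(0.6593) = 0.4775.
Air mass m = 1/cos θ_z = 1/0.4775 = 2.094; τ^m = 0.67^2.094 = 0.4323.
Surface direct beam = 1360 × 0.4775 × 0.4323 = 280.74 W/m².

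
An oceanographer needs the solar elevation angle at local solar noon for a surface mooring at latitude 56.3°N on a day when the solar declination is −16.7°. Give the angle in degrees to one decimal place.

At local solar noon the hour angle is zero, so the elevation is 90° − |φ − δ| = 90° − |56.3° − (-16.7°)| = 90° − 73.0° = 17.0°.

17.0°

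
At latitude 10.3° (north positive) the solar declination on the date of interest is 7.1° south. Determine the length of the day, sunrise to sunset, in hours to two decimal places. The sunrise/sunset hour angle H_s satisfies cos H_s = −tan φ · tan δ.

11.83 hours

cos H_s = −tan(10.3°) · tan(-7.1°) = 0.0226, so H_s = arccos(0.0226) = 88.71°.
Day length = 2 H_s / 15° h⁻¹ = 177.42° / 15 = 11.828 h.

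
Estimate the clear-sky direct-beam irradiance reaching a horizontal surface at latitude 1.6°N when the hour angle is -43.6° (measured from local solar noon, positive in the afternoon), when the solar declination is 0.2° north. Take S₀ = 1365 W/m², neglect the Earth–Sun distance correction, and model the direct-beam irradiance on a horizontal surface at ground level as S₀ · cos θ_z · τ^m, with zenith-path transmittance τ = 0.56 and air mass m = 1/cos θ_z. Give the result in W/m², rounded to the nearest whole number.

cos θ_z = sin(1.6°) sin(0.2°) + cos(1.6°) cos(0.2°) cos(-43.60°) = 0.0001 + 0.7239 = 0.7240.
Air mass m = 1/cos θ_z = 1/0.7240 = 1.381; τ^m = 0.56^1.381 = 0.4490.
Surface direct beam = 1365 × 0.7240 × 0.4490 = 443.73 W/m².

444 W/m²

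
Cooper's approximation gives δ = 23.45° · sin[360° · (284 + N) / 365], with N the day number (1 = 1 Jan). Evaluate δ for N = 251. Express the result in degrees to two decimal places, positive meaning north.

+5.01°

360 × (284 + 251) / 365 = 527.671°; sin(527.671°) = 0.2135.
δ = 23.45 × 0.2135 = 5.007° ≈ +5.01°.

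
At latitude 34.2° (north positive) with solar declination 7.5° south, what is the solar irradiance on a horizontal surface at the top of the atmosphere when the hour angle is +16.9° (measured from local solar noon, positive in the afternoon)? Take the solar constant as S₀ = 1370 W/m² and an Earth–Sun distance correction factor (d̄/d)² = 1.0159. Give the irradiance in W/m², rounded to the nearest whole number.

990 W/m²

cos θ_z = sin φ sin δ + cos φ cos δ cos H = (0.5621)(-0.1305) + (0.8271)(0.9914)(0.9568) = 0.7112.
Top-of-atmosphere irradiance = S₀ (d̄/d)² cos θ_z = 1370 × 1.0159 × 0.7112 = 989.84 W/m².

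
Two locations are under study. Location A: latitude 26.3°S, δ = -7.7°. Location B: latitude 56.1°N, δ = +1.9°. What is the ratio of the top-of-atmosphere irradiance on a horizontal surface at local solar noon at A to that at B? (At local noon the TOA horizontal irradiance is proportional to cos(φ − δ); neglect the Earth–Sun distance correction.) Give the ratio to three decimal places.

1.620

A: cos θ_z = cos(-26.3° − (-7.7°)) = 0.9478.
B: cos θ_z = cos(56.1° − (1.9°)) = 0.5850.
Ratio A/B = 0.9478 / 0.5850 = 1.6202.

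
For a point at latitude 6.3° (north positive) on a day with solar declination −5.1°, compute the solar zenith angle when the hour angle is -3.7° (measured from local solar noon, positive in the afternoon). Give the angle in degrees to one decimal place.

cos θ_z = sin(6.3°) sin(-5.1°) + cos(6.3°) cos(-5.1°) cos(-3.70°) = -0.0098 + 0.9880 = 0.9782.
θ_z = arccos(0.9782) = 11.99°.

12.0°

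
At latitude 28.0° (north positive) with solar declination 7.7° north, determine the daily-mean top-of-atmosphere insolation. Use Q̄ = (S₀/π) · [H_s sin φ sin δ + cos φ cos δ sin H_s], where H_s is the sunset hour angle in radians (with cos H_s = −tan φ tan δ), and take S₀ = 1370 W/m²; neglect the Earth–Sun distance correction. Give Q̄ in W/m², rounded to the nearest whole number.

426 W/m²

−tan φ tan δ = −(0.5317)(0.1352) = -0.0719; H_s = arccos(-0.0719) = 94.12°. In radians, H_s = 1.6427.
H_s sin φ sin δ = 1.6427 × 0.4695 × 0.1340 = 0.1033.
cos φ cos δ sin H_s = 0.8829 × 0.9910 × 0.9974 = 0.8727.
Q̄ = (1370/π) × (0.1033 + 0.8727) = 436.08 × 0.9760 = 425.61 W/m².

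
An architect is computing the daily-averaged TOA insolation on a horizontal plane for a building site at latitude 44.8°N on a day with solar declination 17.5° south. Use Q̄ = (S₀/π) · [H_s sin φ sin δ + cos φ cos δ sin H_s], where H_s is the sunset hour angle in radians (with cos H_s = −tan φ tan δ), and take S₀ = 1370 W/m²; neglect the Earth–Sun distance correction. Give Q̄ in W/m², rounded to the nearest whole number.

cos H_s = −tan(44.8°) · tan(-17.5°) = 0.3131, so H_s = arccos(0.3131) = 71.75°. In radians, H_s = 1.2523.
H_s sin φ sin δ = 1.2523 × 0.7046 × -0.3007 = -0.2653.
cos φ cos δ sin H_s = 0.7096 × 0.9537 × 0.9497 = 0.6427.
Q̄ = (1370/π) × (-0.2653 + 0.6427) = 436.08 × 0.3774 = 164.58 W/m².

165 W/m²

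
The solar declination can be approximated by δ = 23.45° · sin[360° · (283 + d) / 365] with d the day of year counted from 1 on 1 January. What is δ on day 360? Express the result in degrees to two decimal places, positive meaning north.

-23.39°

360 × (283 + 360) / 365 = 634.192°; sin(634.192°) = -0.9973.
δ = 23.45 × -0.9973 = -23.387° ≈ -23.39°.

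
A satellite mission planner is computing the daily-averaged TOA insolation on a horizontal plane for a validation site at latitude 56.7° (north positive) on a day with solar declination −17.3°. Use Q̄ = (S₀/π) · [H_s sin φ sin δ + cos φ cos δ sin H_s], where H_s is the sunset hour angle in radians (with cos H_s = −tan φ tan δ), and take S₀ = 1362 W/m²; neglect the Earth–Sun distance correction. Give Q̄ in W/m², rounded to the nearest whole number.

84 W/m²

The sunset hour angle satisfies cos H_s = −tan φ tan δ = 0.4742, giving H_s = 61.69°. In radians, H_s = 1.0767.
H_s sin φ sin δ = 1.0767 × 0.8358 × -0.2974 = -0.2676.
cos φ cos δ sin H_s = 0.5490 × 0.9548 × 0.8804 = 0.4615.
Q̄ = (1362/π) × (-0.2676 + 0.4615) = 433.54 × 0.1939 = 84.06 W/m².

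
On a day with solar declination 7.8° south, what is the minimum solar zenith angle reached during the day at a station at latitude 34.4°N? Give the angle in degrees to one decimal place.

42.2°

At local solar noon the hour angle is zero, so the zenith angle is |φ − δ| = |34.4° − (-7.8°)| = 42.2°.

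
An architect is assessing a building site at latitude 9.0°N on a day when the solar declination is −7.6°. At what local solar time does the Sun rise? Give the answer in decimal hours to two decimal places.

The sunset hour angle satisfies cos H_s = −tan φ tan δ = 0.0211, giving H_s = 88.79°.
Sunrise is at 12 − H_s/15 = 12 − 5.919 = 6.081 h local solar time.

6.08 h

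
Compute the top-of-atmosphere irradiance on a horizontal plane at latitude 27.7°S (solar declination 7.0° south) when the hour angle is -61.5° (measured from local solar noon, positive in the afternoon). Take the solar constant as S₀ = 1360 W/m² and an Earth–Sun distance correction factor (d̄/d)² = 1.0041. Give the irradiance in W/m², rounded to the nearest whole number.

With φ = -27.7°, δ = -7.0°, H = -61.50°: sin φ sin δ = 0.0566, cos φ cos δ cos H = 0.4193, so cos θ_z = 0.4759.
Top-of-atmosphere irradiance = S₀ (d̄/d)² cos θ_z = 1360 × 1.0041 × 0.4759 = 649.88 W/m².

650 W/m²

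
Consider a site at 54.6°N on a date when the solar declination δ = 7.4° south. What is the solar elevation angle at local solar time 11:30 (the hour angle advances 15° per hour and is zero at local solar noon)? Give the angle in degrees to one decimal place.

27.7°

Hour angle H = 15° × (11.5 − 12) = -7.50°.
cos θ_z = sin φ sin δ + cos φ cos δ cos H = (0.8151)(-0.1288) + (0.5793)(0.9917)(0.9914) = 0.4646.
θ_z = arccos(0.4646) = 62.32°, so the elevation is 90° − 62.32° = 27.68°.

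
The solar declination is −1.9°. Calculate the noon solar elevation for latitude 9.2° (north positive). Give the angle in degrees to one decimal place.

At local solar noon the hour angle is zero, so the elevation is 90° − |φ − δ| = 90° − |9.2° − (-1.9°)| = 90° − 11.1° = 78.9°.

78.9°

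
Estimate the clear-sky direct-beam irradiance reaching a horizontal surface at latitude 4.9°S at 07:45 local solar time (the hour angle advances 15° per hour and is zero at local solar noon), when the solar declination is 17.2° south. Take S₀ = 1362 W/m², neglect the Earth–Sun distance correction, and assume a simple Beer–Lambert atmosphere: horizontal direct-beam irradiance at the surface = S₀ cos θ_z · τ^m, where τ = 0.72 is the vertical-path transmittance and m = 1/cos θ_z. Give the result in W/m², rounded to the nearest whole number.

Hour angle H = 15° × (7.75 − 12) = -63.75°.
cos θ_z = sin(-4.9°) sin(-17.2°) + cos(-4.9°) cos(-17.2°) cos(-63.75°) = 0.0253 + 0.4210 = 0.4463.
Air mass m = 1/cos θ_z = 1/0.4463 = 2.241; τ^m = 0.72^2.241 = 0.4789.
Surface direct beam = 1362 × 0.4463 × 0.4789 = 291.10 W/m².

291 W/m²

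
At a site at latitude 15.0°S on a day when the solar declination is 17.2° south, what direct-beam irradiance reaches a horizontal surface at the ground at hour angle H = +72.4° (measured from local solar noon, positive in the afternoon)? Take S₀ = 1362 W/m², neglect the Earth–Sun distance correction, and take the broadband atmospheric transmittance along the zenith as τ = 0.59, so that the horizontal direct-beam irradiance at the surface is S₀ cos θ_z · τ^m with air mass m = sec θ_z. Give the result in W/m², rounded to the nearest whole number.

cos θ_z = sin φ sin δ + cos φ cos δ cos H = (-0.2588)(-0.2957) + (0.9659)(0.9553)(0.3024) = 0.3556.
Air mass m = 1/cos θ_z = 1/0.3556 = 2.812; τ^m = 0.59^2.812 = 0.2268.
Surface direct beam = 1362 × 0.3556 × 0.2268 = 109.85 W/m².

110 W/m²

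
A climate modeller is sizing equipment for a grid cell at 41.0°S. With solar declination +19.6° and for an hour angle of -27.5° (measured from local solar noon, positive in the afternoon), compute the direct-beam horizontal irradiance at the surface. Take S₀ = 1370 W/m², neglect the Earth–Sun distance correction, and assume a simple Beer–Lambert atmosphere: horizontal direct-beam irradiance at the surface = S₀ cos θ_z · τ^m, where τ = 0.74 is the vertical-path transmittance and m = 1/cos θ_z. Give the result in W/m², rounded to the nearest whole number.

270 W/m²

cos θ_z = sin φ sin δ + cos φ cos δ cos H = (-0.6561)(0.3355) + (0.7547)(0.9421)(0.8870) = 0.4105.
Air mass m = 1/cos θ_z = 1/0.4105 = 2.436; τ^m = 0.74^2.436 = 0.4802.
Surface direct beam = 1370 × 0.4105 × 0.4802 = 270.06 W/m².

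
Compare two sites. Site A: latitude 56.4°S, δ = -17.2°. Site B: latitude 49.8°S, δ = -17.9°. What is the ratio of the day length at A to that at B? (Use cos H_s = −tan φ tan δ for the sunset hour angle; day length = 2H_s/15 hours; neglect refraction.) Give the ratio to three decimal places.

1.047

A: H_s = arccos(−tan -56.4° · tan -17.2°) = 117.77°, so 2H_s/15 = 15.7027 h.
B: H_s = arccos(−tan -49.8° · tan -17.9°) = 112.47°, so 2H_s/15 = 14.9960 h.
Ratio A/B = 15.7027 / 14.9960 = 1.0471.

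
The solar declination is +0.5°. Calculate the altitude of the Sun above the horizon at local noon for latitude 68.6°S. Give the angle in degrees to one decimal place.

At local solar noon the hour angle is zero, so the elevation is 90° − |φ − δ| = 90° − |-68.6° − (0.5°)| = 90° − 69.1° = 20.9°.

20.9°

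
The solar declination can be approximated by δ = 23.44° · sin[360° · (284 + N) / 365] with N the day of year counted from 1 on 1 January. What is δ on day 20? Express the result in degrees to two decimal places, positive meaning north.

360 × (284 + 20) / 365 = 299.836°; sin(299.836°) = -0.8675.
δ = 23.44 × -0.8675 = -20.334° ≈ -20.33°.

-20.33°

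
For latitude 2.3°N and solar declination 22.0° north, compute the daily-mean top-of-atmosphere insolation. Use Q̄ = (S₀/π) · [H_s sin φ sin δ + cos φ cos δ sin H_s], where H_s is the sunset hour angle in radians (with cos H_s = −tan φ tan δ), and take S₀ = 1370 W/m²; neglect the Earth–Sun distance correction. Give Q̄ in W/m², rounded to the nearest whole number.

414 W/m²

−tan φ tan δ = −(0.0402)(0.4040) = -0.0162; H_s = arccos(-0.0162) = 90.93°. In radians, H_s = 1.5870.
H_s sin φ sin δ = 1.5870 × 0.0401 × 0.3746 = 0.0238.
cos φ cos δ sin H_s = 0.9992 × 0.9272 × 0.9999 = 0.9264.
Q̄ = (1370/π) × (0.0238 + 0.9264) = 436.08 × 0.9502 = 414.36 W/m².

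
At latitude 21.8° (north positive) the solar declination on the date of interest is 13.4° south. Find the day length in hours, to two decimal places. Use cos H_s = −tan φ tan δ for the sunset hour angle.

11.27 hours

cos H_s = −tan(21.8°) · tan(-13.4°) = 0.0953, so H_s = arccos(0.0953) = 84.53°.
Day length = 2 H_s / 15° h⁻¹ = 169.06° / 15 = 11.271 h.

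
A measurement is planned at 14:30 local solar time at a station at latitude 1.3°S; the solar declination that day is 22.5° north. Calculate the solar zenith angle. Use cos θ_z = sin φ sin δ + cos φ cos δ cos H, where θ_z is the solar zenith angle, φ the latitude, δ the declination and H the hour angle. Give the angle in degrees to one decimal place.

43.6°

Hour angle H = 15° × (14.5 − 12) = 37.50°.
cos θ_z = sin(-1.3°) sin(22.5°) + cos(-1.3°) cos(22.5°) cos(37.50°) = -0.0087 + 0.7328 = 0.7241.
θ_z = arccos(0.7241) = 43.61°.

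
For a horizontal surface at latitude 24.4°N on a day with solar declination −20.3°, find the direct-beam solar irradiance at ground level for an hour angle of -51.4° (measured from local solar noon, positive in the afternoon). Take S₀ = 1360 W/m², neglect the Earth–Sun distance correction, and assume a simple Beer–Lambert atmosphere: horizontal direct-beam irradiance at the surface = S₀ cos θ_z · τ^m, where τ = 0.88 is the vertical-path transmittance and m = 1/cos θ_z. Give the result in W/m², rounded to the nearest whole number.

cos θ_z = sin φ sin δ + cos φ cos δ cos H = (0.4131)(-0.3469) + (0.9107)(0.9379)(0.6239) = 0.3896.
Air mass m = 1/cos θ_z = 1/0.3896 = 2.567; τ^m = 0.88^2.567 = 0.7203.
Surface direct beam = 1360 × 0.3896 × 0.7203 = 381.66 W/m².

382 W/m²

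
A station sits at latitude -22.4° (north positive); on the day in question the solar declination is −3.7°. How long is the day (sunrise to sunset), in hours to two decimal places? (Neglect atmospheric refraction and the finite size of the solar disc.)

The sunset hour angle satisfies cos H_s = −tan φ tan δ = -0.0267, giving H_s = 91.53°.
Day length = 2 H_s / 15° h⁻¹ = 183.06° / 15 = 12.204 h.

12.20 hours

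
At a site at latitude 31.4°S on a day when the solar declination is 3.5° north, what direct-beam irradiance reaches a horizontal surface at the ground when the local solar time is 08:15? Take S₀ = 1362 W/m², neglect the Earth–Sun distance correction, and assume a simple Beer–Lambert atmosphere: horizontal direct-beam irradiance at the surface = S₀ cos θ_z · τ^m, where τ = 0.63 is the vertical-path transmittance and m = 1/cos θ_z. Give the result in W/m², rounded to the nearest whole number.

Hour angle H = 15° × (8.25 − 12) = -56.25°.
cos θ_z = sin φ sin δ + cos φ cos δ cos H = (-0.5210)(0.0610) + (0.8536)(0.9981)(0.5556) = 0.4416.
Air mass m = 1/cos θ_z = 1/0.4416 = 2.264; τ^m = 0.63^2.264 = 0.3513.
Surface direct beam = 1362 × 0.4416 × 0.3513 = 211.29 W/m².

211 W/m²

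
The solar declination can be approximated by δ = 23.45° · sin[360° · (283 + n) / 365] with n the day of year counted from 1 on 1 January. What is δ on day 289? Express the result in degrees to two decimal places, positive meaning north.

360 × (283 + 289) / 365 = 564.164°; sin(564.164°) = -0.4093.
δ = 23.45 × -0.4093 = -9.598° ≈ -9.60°.

-9.60°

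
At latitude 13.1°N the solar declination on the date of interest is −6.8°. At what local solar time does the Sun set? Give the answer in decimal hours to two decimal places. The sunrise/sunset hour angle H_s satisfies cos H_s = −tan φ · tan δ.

The sunset hour angle satisfies cos H_s = −tan φ tan δ = 0.0277, giving H_s = 88.41°.
Sunset is at 12 + H_s/15 = 12 + 5.894 = 17.894 h local solar time.

17.89 h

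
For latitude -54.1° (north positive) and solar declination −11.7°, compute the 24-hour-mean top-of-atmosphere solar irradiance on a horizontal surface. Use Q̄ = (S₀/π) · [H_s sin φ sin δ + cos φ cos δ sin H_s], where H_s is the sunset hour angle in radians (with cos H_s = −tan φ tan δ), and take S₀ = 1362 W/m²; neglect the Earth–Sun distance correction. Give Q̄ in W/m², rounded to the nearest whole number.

The sunset hour angle satisfies cos H_s = −tan φ tan δ = -0.2861, giving H_s = 106.62°. In radians, H_s = 1.8609.
H_s sin φ sin δ = 1.8609 × -0.8100 × -0.2028 = 0.3057.
cos φ cos δ sin H_s = 0.5864 × 0.9792 × 0.9582 = 0.5502.
Q̄ = (1362/π) × (0.3057 + 0.5502) = 433.54 × 0.8559 = 371.07 W/m².

371 W/m²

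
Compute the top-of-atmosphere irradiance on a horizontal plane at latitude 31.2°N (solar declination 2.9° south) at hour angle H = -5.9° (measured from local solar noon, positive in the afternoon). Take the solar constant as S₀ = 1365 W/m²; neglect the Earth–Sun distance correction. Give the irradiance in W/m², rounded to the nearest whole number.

1124 W/m²

With φ = 31.2°, δ = -2.9°, H = -5.90°: sin φ sin δ = -0.0262, cos φ cos δ cos H = 0.8497, so cos θ_z = 0.8235.
Top-of-atmosphere irradiance = S₀ cos θ_z = 1365 × 0.8235 = 1124.08 W/m².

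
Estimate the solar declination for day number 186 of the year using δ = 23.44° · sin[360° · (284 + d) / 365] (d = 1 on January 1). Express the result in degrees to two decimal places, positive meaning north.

360 × (284 + 186) / 365 = 463.562°; sin(463.562°) = 0.9721.
δ = 23.44 × 0.9721 = 22.786° ≈ +22.79°.

+22.79°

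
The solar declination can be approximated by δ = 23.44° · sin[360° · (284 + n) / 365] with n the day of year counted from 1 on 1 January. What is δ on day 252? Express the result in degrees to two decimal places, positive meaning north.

+4.61°

360 × (284 + 252) / 365 = 528.658°; sin(528.658°) = 0.1967.
δ = 23.44 × 0.1967 = 4.611° ≈ +4.61°.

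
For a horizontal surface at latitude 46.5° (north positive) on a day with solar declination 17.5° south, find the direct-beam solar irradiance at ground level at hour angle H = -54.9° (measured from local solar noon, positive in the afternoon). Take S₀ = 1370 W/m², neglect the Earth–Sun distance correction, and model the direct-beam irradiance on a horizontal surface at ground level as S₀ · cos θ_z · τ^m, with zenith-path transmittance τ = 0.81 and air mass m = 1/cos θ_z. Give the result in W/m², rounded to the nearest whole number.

58 W/m²

With φ = 46.5°, δ = -17.5°, H = -54.90°: sin φ sin δ = -0.2181, cos φ cos δ cos H = 0.3775, so cos θ_z = 0.1594.
Air mass m = 1/cos θ_z = 1/0.1594 = 6.274; τ^m = 0.81^6.274 = 0.2666.
Surface direct beam = 1370 × 0.1594 × 0.2666 = 58.22 W/m².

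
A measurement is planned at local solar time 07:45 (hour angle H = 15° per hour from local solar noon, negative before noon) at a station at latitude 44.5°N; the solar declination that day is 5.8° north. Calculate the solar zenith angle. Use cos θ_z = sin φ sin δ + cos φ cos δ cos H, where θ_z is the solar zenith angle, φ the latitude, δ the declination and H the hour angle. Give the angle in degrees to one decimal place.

Hour angle H = 15° × (7.75 − 12) = -63.75°.
With φ = 44.5°, δ = 5.8°, H = -63.75°: sin φ sin δ = 0.0708, cos φ cos δ cos H = 0.3138, so cos θ_z = 0.3846.
θ_z = arccos(0.3846) = 67.38°.

67.4°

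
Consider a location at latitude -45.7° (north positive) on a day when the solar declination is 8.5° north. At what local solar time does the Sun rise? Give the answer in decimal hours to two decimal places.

6.59 h

The sunset hour angle satisfies cos H_s = −tan φ tan δ = 0.1531, giving H_s = 81.19°.
Sunrise is at 12 − H_s/15 = 12 − 5.413 = 6.587 h local solar time.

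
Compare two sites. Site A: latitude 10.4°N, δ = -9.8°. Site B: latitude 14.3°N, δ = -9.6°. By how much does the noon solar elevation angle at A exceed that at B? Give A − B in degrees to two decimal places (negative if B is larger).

+3.70°

A: 90° − |10.4 − (-9.8)| = 69.80°.
B: 90° − |14.3 − (-9.6)| = 66.10°.
A − B = 69.80 − 66.10 = 3.70°.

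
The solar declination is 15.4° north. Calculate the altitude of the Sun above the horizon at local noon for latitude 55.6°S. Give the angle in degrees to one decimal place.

19.0°

At local solar noon the hour angle is zero, so the elevation is 90° − |φ − δ| = 90° − |-55.6° − (15.4°)| = 90° − 71.0° = 19.0°.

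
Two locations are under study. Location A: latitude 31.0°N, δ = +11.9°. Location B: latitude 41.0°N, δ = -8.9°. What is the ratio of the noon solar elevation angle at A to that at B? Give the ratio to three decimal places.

A: 90° − |31.0 − (11.9)| = 70.90°.
B: 90° − |41.0 − (-8.9)| = 40.10°.
Ratio A/B = 70.9000 / 40.1000 = 1.7681.

1.768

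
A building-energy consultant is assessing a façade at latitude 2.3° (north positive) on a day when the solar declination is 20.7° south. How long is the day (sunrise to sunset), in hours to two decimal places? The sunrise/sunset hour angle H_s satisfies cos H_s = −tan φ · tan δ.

11.88 hours

cos H_s = −tan(2.3°) · tan(-20.7°) = 0.0152, so H_s = arccos(0.0152) = 89.13°.
Day length = 2 H_s / 15° h⁻¹ = 178.26° / 15 = 11.884 h.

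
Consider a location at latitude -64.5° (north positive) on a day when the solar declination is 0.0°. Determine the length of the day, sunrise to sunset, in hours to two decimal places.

The sunset hour angle satisfies cos H_s = −tan φ tan δ = 0.0000, giving H_s = 90.00°.
Day length = 2 H_s / 15° h⁻¹ = 180.00° / 15 = 12.000 h.

12.00 hours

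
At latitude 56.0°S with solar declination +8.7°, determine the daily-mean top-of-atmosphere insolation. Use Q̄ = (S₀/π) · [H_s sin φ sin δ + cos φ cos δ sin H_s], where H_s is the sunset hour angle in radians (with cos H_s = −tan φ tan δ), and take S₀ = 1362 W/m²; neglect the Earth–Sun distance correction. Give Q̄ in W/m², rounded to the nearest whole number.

160 W/m²

−tan φ tan δ = −(-1.4826)(0.1530) = 0.2268; H_s = arccos(0.2268) = 76.89°. In radians, H_s = 1.3420.
H_s sin φ sin δ = 1.3420 × -0.8290 × 0.1513 = -0.1683.
cos φ cos δ sin H_s = 0.5592 × 0.9885 × 0.9739 = 0.5383.
Q̄ = (1362/π) × (-0.1683 + 0.5383) = 433.54 × 0.3700 = 160.41 W/m².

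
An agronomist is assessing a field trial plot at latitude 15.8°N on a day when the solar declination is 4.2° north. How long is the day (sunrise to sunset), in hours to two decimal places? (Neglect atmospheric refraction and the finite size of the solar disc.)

cos H_s = −tan(15.8°) · tan(4.2°) = -0.0208, so H_s = arccos(-0.0208) = 91.19°.
Day length = 2 H_s / 15° h⁻¹ = 182.38° / 15 = 12.159 h.

12.16 hours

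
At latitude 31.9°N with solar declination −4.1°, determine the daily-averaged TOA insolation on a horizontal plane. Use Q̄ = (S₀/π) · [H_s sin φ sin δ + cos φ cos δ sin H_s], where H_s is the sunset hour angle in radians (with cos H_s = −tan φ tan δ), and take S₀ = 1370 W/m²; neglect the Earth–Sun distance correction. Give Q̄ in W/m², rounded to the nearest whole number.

cos H_s = −tan(31.9°) · tan(-4.1°) = 0.0446, so H_s = arccos(0.0446) = 87.44°. In radians, H_s = 1.5261.
H_s sin φ sin δ = 1.5261 × 0.5284 × -0.0715 = -0.0577.
cos φ cos δ sin H_s = 0.8490 × 0.9974 × 0.9990 = 0.8459.
Q̄ = (1370/π) × (-0.0577 + 0.8459) = 436.08 × 0.7882 = 343.72 W/m².

344 W/m²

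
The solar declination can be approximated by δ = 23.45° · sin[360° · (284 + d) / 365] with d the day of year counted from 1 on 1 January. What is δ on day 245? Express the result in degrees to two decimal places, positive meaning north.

+7.34°

360 × (284 + 245) / 365 = 521.753°; sin(521.753°) = 0.3131.
δ = 23.45 × 0.3131 = 7.342° ≈ +7.34°.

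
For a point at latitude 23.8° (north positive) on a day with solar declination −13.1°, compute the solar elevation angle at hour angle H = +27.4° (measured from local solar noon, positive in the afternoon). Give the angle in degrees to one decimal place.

44.4°

cos θ_z = sin(23.8°) sin(-13.1°) + cos(23.8°) cos(-13.1°) cos(27.40°) = -0.0915 + 0.7912 = 0.6997.
θ_z = arccos(0.6997) = 45.60°, so the elevation is 90° − 45.60° = 44.40°.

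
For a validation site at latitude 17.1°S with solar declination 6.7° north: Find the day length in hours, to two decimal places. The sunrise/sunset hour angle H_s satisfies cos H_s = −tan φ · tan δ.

The sunset hour angle satisfies cos H_s = −tan φ tan δ = 0.0361, giving H_s = 87.93°.
Day length = 2 H_s / 15° h⁻¹ = 175.86° / 15 = 11.724 h.

11.72 hours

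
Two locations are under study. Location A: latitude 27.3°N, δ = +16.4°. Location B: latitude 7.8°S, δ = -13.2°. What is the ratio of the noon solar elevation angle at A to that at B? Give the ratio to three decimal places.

A: 90° − |27.3 − (16.4)| = 79.10°.
B: 90° − |-7.8 − (-13.2)| = 84.60°.
Ratio A/B = 79.1000 / 84.6000 = 0.9350.

0.935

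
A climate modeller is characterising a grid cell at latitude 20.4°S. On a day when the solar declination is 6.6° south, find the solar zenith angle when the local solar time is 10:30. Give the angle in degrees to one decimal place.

25.8°

Hour angle H = 15° × (10.5 − 12) = -22.50°.
cos θ_z = sin φ sin δ + cos φ cos δ cos H = (-0.3486)(-0.1149) + (0.9373)(0.9934)(0.9239) = 0.9003.
θ_z = arccos(0.9003) = 25.80°.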